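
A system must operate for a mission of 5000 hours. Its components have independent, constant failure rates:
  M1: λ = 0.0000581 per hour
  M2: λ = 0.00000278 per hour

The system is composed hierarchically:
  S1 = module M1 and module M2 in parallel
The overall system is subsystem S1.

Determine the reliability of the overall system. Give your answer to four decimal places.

R(M1) = exp(−0.0000581 × 5000) = 0.747890
R(M2) = exp(−0.00000278 × 5000) = 0.986196
Parallel (M1 and M2): 1 − (1 − 0.747890)(1 − 0.986196) = 0.9965

0.9965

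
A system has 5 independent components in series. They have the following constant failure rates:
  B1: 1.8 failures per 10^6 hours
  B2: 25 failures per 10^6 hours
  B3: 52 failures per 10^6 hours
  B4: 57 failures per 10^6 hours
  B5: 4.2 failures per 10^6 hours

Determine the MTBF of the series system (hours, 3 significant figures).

7140

Series of exponential components: λ_sys = Σ λ_i
λ_sys = 0.0000018 + 0.000025 + 0.000052 + 0.000057 + 0.0000042 = 1.4000e-04 /h
MTBF = 1 / λ_sys = 7140 h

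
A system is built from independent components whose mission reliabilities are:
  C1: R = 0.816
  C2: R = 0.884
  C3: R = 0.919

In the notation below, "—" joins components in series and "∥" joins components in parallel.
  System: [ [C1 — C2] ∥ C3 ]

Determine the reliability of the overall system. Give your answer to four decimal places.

0.9774

Series (C1 and C2): 0.816000 × 0.884000 = 0.721344
Parallel ([0.721344] and C3): 1 − (1 − 0.721344)(1 − 0.919000) = 0.9774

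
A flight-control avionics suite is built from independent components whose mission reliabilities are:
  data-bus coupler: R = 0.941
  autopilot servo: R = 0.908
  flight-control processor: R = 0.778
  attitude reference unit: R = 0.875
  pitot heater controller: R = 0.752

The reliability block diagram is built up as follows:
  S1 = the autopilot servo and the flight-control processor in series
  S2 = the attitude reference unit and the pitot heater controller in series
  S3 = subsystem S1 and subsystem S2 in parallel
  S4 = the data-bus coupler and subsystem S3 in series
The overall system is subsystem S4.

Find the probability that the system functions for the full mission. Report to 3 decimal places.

0.847

Series (autopilot servo and flight-control processor): 0.90800 × 0.77800 = 0.70642
Series (attitude reference unit and pitot heater controller): 0.87500 × 0.75200 = 0.65800
Parallel ([0.70642] and [0.65800]): 1 − (1 − 0.70642)(1 − 0.65800) = 0.89960
Series (data-bus coupler and [0.89960]): 0.94100 × 0.89960 = 0.847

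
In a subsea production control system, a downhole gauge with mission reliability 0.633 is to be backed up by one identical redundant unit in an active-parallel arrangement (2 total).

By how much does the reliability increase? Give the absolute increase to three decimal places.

0.232

R_before = 0.633
R_after = 1 − (1 − 0.633)^2 = 0.865
ΔR = 0.865 − 0.633 = 0.232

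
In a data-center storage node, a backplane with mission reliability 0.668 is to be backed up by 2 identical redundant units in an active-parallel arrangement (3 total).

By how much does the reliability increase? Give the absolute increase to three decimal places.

0.295

R_before = 0.668
R_after = 1 − (1 − 0.668)^3 = 0.963
ΔR = 0.963 − 0.668 = 0.295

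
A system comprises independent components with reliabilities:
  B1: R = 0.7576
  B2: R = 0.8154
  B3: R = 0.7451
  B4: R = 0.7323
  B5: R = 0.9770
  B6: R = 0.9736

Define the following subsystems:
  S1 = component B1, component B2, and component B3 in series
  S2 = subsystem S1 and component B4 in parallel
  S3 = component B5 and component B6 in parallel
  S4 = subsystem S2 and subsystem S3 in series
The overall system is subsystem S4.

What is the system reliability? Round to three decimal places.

0.855

Series (B1, B2, and B3): 0.75760 × 0.81540 × 0.74510 = 0.46028
Parallel ([0.46028] and B4): 1 − (1 − 0.46028)(1 − 0.73230) = 0.85552
Parallel (B5 and B6): 1 − (1 − 0.97700)(1 − 0.97360) = 0.99939
Series ([0.85552] and [0.99939]): 0.85552 × 0.99939 = 0.855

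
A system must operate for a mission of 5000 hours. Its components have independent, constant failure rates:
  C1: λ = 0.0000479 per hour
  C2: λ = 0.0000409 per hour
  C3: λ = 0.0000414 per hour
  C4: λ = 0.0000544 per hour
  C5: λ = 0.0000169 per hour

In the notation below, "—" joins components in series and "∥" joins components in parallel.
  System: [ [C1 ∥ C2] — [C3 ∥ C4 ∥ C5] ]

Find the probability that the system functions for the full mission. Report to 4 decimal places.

0.9571

R(C1) = exp(−0.0000479 × 5000) = 0.787021
R(C2) = exp(−0.0000409 × 5000) = 0.815055
R(C3) = exp(−0.0000414 × 5000) = 0.813020
R(C4) = exp(−0.0000544 × 5000) = 0.761854
R(C5) = exp(−0.0000169 × 5000) = 0.918972
Parallel (C1 and C2): 1 − (1 − 0.787021)(1 − 0.815055) = 0.960611
Parallel (C3, C4, and C5): 1 − (1 − 0.813020)(1 − 0.761854)(1 − 0.918972) = 0.996392
Series ([0.960611] and [0.996392]): 0.960611 × 0.996392 = 0.9571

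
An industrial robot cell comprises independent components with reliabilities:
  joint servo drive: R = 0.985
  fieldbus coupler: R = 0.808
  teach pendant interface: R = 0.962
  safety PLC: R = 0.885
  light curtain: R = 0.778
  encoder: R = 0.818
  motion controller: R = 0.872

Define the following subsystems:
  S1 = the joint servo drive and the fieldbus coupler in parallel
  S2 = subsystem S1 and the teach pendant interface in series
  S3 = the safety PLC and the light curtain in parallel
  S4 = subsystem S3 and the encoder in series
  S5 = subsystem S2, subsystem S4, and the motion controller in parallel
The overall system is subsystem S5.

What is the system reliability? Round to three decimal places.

0.999

Parallel (joint servo drive and fieldbus coupler): 1 − (1 − 0.98500)(1 − 0.80800) = 0.99712
Series ([0.99712] and teach pendant interface): 0.99712 × 0.96200 = 0.95923
Parallel (safety PLC and light curtain): 1 − (1 − 0.88500)(1 − 0.77800) = 0.97447
Series ([0.97447] and encoder): 0.97447 × 0.81800 = 0.79712
Parallel ([0.95923], [0.79712], and motion controller): 1 − (1 − 0.95923)(1 − 0.79712)(1 − 0.87200) = 0.999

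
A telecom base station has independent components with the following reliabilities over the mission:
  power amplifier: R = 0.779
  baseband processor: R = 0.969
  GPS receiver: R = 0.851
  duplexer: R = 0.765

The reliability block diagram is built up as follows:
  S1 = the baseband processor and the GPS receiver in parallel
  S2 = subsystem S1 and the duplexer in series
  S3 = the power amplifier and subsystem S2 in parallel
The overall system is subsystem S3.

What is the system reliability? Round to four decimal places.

Parallel (baseband processor and GPS receiver): 1 − (1 − 0.969000)(1 − 0.851000) = 0.995381
Series ([0.995381] and duplexer): 0.995381 × 0.765000 = 0.761466
Parallel (power amplifier and [0.761466]): 1 − (1 − 0.779000)(1 − 0.761466) = 0.9473

0.9473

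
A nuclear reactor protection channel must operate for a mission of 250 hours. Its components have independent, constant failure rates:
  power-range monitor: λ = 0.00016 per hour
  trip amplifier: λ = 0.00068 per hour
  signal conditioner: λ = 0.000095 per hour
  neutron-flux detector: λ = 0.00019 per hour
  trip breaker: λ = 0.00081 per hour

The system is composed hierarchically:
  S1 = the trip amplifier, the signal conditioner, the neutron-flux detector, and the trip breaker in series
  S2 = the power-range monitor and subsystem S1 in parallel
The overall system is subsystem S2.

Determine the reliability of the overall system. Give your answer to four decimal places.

R(power-range monitor) = exp(−0.00016 × 250) = 0.960789
R(trip amplifier) = exp(−0.00068 × 250) = 0.843665
R(signal conditioner) = exp(−0.000095 × 250) = 0.976530
R(neutron-flux detector) = exp(−0.00019 × 250) = 0.953610
R(trip breaker) = exp(−0.00081 × 250) = 0.816686
Series (trip amplifier, signal conditioner, neutron-flux detector, and trip breaker): 0.843665 × 0.976530 × 0.953610 × 0.816686 = 0.641625
Parallel (power-range monitor and [0.641625]): 1 − (1 − 0.960789)(1 − 0.641625) = 0.9859

0.9859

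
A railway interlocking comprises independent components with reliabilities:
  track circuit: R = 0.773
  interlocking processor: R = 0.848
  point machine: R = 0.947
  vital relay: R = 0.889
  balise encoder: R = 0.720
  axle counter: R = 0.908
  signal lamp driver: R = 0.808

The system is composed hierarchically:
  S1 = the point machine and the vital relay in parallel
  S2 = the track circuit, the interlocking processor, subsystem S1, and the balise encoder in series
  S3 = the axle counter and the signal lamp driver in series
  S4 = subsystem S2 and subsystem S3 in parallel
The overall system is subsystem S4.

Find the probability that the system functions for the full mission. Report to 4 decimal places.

Parallel (point machine and vital relay): 1 − (1 − 0.947000)(1 − 0.889000) = 0.994117
Series (track circuit, interlocking processor, [0.994117], and balise encoder): 0.773000 × 0.848000 × 0.994117 × 0.720000 = 0.469186
Series (axle counter and signal lamp driver): 0.908000 × 0.808000 = 0.733664
Parallel ([0.469186] and [0.733664]): 1 − (1 − 0.469186)(1 − 0.733664) = 0.8586

0.8586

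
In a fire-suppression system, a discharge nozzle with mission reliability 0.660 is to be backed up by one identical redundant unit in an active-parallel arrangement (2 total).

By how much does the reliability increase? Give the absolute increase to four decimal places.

0.2244

R_before = 0.660
R_after = 1 − (1 − 0.660)^2 = 0.8844
ΔR = 0.8844 − 0.660 = 0.2244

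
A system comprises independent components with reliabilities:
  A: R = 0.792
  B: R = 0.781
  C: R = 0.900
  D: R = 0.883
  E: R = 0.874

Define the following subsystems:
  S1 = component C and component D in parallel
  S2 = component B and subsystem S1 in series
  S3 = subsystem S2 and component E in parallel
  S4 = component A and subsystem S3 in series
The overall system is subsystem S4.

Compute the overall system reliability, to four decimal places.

Parallel (C and D): 1 − (1 − 0.900000)(1 − 0.883000) = 0.988300
Series (B and [0.988300]): 0.781000 × 0.988300 = 0.771862
Parallel ([0.771862] and E): 1 − (1 − 0.771862)(1 − 0.874000) = 0.971255
Series (A and [0.971255]): 0.792000 × 0.971255 = 0.7692

0.7692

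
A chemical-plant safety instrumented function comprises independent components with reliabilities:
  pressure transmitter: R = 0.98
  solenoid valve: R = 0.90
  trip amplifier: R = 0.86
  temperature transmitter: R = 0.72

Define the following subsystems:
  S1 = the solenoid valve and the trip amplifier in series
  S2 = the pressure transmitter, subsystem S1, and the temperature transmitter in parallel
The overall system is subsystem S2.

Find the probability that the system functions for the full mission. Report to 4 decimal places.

0.9987

Series (solenoid valve and trip amplifier): 0.900000 × 0.860000 = 0.774000
Parallel (pressure transmitter, [0.774000], and temperature transmitter): 1 − (1 − 0.980000)(1 − 0.774000)(1 − 0.720000) = 0.9987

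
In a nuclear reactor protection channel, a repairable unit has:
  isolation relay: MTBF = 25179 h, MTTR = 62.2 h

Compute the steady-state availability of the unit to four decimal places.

A(isolation relay) = MTBF/(MTBF+MTTR) = 25179/(25179+62.2) = 0.9975

0.9975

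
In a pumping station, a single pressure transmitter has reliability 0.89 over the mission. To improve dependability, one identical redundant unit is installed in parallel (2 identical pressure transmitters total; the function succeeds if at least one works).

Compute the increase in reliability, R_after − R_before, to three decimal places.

R_before = 0.89
R_after = 1 − (1 − 0.89)^2 = 0.988
ΔR = 0.988 − 0.89 = 0.098

0.098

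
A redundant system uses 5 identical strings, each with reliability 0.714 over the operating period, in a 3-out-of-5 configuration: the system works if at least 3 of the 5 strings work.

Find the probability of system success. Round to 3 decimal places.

0.855

R = Σ_{i=3}^{5} C(5,i) p^i (1−p)^{5−i} with p = 0.714
C(5,3)·0.714^3·0.286^2 = 0.29773
C(5,4)·0.714^4·0.286^1 = 0.37165
C(5,5)·0.714^5·0.286^0 = 0.18556
Sum = 0.855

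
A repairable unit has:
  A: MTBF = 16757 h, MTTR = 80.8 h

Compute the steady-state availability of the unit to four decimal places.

A(A) = MTBF/(MTBF+MTTR) = 16757/(16757+80.8) = 0.9952

0.9952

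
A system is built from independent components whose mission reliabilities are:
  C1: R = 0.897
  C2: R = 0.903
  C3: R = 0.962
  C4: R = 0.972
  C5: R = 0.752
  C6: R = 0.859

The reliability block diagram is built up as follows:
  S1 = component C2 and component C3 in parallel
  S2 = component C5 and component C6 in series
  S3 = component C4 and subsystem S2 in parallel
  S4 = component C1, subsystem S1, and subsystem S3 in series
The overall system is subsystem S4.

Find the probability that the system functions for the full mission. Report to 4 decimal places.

Parallel (C2 and C3): 1 − (1 − 0.903000)(1 − 0.962000) = 0.996314
Series (C5 and C6): 0.752000 × 0.859000 = 0.645968
Parallel (C4 and [0.645968]): 1 − (1 − 0.972000)(1 − 0.645968) = 0.990087
Series (C1, [0.996314], and [0.990087]): 0.897000 × 0.996314 × 0.990087 = 0.8848

0.8848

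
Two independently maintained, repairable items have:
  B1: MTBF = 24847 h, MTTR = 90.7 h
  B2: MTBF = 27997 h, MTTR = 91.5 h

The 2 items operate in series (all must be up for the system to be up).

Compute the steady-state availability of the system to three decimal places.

0.993

A(B1) = MTBF/(MTBF+MTTR) = 24847/(24847+90.7) = 0.996363
A(B2) = MTBF/(MTBF+MTTR) = 27997/(27997+91.5) = 0.996742
Series availability: 0.996363 × 0.996742 = 0.993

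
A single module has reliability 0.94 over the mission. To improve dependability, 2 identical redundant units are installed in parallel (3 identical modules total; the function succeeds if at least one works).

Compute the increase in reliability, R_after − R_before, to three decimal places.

R_before = 0.94
R_after = 1 − (1 − 0.94)^3 = 1.000
ΔR = 1.000 − 0.94 = 0.060

0.060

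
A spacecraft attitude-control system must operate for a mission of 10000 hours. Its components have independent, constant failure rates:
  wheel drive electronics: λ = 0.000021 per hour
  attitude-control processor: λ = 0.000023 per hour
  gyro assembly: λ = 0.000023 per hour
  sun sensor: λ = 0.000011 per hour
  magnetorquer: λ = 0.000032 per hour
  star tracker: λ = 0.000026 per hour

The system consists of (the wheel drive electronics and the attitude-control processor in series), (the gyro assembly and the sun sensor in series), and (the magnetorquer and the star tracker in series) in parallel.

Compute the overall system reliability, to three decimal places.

0.955

R(wheel drive electronics) = exp(−0.000021 × 10000) = 0.81058
R(attitude-control processor) = exp(−0.000023 × 10000) = 0.79453
R(gyro assembly) = exp(−0.000023 × 10000) = 0.79453
R(sun sensor) = exp(−0.000011 × 10000) = 0.89583
R(magnetorquer) = exp(−0.000032 × 10000) = 0.72615
R(star tracker) = exp(−0.000026 × 10000) = 0.77105
Series (wheel drive electronics and attitude-control processor): 0.81058 × 0.79453 = 0.64403
Series (gyro assembly and sun sensor): 0.79453 × 0.89583 = 0.71176
Series (magnetorquer and star tracker): 0.72615 × 0.77105 = 0.55990
Parallel ([0.64403], [0.71176], and [0.55990]): 1 − (1 − 0.64403)(1 − 0.71176)(1 − 0.55990) = 0.955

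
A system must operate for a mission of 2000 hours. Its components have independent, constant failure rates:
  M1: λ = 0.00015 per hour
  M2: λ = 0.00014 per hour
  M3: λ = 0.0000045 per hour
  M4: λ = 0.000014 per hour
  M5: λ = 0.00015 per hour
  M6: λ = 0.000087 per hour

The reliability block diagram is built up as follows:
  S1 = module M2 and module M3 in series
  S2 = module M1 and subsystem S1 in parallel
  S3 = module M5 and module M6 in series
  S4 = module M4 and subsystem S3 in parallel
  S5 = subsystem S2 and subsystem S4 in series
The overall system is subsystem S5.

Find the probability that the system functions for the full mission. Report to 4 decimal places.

R(M1) = exp(−0.00015 × 2000) = 0.740818
R(M2) = exp(−0.00014 × 2000) = 0.755784
R(M3) = exp(−0.0000045 × 2000) = 0.991040
R(M4) = exp(−0.000014 × 2000) = 0.972388
R(M5) = exp(−0.00015 × 2000) = 0.740818
R(M6) = exp(−0.000087 × 2000) = 0.840297
Series (M2 and M3): 0.755784 × 0.991040 = 0.749012
Parallel (M1 and [0.749012]): 1 − (1 − 0.740818)(1 − 0.749012) = 0.934948
Series (M5 and M6): 0.740818 × 0.840297 = 0.622507
Parallel (M4 and [0.622507]): 1 − (1 − 0.972388)(1 − 0.622507) = 0.989577
Series ([0.934948] and [0.989577]): 0.934948 × 0.989577 = 0.9252

0.9252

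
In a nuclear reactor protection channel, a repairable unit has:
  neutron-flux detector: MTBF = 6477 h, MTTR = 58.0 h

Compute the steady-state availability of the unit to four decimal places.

0.9911

A(neutron-flux detector) = MTBF/(MTBF+MTTR) = 6477/(6477+58.0) = 0.9911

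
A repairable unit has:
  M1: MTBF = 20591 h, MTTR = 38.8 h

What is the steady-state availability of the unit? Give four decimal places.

A(M1) = MTBF/(MTBF+MTTR) = 20591/(20591+38.8) = 0.9981

0.9981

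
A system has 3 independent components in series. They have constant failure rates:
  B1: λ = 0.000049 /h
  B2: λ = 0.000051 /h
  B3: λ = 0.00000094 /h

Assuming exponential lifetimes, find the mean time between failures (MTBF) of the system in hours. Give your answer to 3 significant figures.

9910

Series of exponential components: λ_sys = Σ λ_i
λ_sys = 0.000049 + 0.000051 + 0.00000094 = 1.0094e-04 /h
MTBF = 1 / λ_sys = 9910 h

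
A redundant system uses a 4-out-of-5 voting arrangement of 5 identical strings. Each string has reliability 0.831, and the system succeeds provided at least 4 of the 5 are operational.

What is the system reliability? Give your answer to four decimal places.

0.7992

R = Σ_{i=4}^{5} C(5,i) p^i (1−p)^{5−i} with p = 0.831
C(5,4)·0.831^4·0.169^1 = 0.402959
C(5,5)·0.831^5·0.169^0 = 0.396283
Sum = 0.7992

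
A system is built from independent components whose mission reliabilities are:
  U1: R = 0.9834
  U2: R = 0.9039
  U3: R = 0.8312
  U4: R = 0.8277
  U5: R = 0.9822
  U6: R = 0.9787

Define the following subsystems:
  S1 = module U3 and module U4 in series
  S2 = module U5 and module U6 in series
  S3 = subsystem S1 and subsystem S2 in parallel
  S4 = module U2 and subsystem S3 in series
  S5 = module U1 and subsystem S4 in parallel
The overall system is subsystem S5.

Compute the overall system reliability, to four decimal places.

Series (U3 and U4): 0.831200 × 0.827700 = 0.687984
Series (U5 and U6): 0.982200 × 0.978700 = 0.961279
Parallel ([0.687984] and [0.961279]): 1 − (1 − 0.687984)(1 − 0.961279) = 0.987918
Series (U2 and [0.987918]): 0.903900 × 0.987918 = 0.892979
Parallel (U1 and [0.892979]): 1 − (1 − 0.983400)(1 − 0.892979) = 0.9982

0.9982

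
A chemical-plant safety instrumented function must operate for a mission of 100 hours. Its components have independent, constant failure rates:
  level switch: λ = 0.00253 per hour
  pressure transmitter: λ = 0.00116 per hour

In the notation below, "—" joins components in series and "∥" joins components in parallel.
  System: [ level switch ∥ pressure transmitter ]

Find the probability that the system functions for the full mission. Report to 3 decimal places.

0.976

R(level switch) = exp(−0.00253 × 100) = 0.77647
R(pressure transmitter) = exp(−0.00116 × 100) = 0.89048
Parallel (level switch and pressure transmitter): 1 − (1 − 0.77647)(1 − 0.89048) = 0.976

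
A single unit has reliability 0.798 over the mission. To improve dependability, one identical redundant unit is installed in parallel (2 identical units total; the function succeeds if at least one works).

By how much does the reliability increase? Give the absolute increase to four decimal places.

R_before = 0.798
R_after = 1 − (1 − 0.798)^2 = 0.9592
ΔR = 0.9592 − 0.798 = 0.1612

0.1612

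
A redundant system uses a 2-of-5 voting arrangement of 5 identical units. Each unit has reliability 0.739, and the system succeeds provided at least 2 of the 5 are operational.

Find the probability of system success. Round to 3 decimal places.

0.982

R = Σ_{i=2}^{5} C(5,i) p^i (1−p)^{5−i} with p = 0.739
C(5,2)·0.739^2·0.261^3 = 0.09710
C(5,3)·0.739^3·0.261^2 = 0.27493
C(5,4)·0.739^4·0.261^1 = 0.38921
C(5,5)·0.739^5·0.261^0 = 0.22041
Sum = 0.982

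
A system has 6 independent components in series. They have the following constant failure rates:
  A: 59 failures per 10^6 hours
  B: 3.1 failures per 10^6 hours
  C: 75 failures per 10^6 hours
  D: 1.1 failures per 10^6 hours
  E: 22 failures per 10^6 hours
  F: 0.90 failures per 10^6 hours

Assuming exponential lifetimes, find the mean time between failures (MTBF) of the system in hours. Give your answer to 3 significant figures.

6210

Series of exponential components: λ_sys = Σ λ_i
λ_sys = 0.000059 + 0.0000031 + 0.000075 + 0.0000011 + 0.000022 + 0.00000090 = 1.6110e-04 /h
MTBF = 1 / λ_sys = 6210 h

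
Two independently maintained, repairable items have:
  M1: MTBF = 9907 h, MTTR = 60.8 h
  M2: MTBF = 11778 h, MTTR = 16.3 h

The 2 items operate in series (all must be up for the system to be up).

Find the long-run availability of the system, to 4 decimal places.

A(M1) = MTBF/(MTBF+MTTR) = 9907/(9907+60.8) = 0.993900
A(M2) = MTBF/(MTBF+MTTR) = 11778/(11778+16.3) = 0.998618
Series availability: 0.993900 × 0.998618 = 0.9925

0.9925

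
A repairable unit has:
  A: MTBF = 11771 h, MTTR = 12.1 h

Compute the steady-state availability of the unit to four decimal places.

A(A) = MTBF/(MTBF+MTTR) = 11771/(11771+12.1) = 0.9990

0.9990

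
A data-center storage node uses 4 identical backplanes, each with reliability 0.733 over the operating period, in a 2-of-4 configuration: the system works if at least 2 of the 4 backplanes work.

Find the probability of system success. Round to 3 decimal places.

0.939

R = Σ_{i=2}^{4} C(4,i) p^i (1−p)^{4−i} with p = 0.733
C(4,2)·0.733^2·0.267^2 = 0.22982
C(4,3)·0.733^3·0.267^1 = 0.42061
C(4,4)·0.733^4·0.267^0 = 0.28868
Sum = 0.939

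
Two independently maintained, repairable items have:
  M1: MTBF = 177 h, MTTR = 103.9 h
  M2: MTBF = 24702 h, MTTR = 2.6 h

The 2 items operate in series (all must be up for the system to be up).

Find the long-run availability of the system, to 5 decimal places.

A(M1) = MTBF/(MTBF+MTTR) = 177/(177+103.9) = 0.630117
A(M2) = MTBF/(MTBF+MTTR) = 24702/(24702+2.6) = 0.999895
Series availability: 0.630117 × 0.999895 = 0.63005

0.63005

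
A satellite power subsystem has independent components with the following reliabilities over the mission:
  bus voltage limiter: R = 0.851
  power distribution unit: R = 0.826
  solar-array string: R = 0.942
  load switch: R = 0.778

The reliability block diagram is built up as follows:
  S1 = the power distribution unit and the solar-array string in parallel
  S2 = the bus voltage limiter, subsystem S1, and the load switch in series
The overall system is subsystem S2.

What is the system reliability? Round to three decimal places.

Parallel (power distribution unit and solar-array string): 1 − (1 − 0.82600)(1 − 0.94200) = 0.98991
Series (bus voltage limiter, [0.98991], and load switch): 0.85100 × 0.98991 × 0.77800 = 0.655

0.655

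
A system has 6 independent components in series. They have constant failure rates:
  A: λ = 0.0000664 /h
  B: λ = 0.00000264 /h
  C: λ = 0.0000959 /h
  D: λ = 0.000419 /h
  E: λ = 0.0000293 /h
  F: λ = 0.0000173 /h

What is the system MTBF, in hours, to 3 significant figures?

1590

Series of exponential components: λ_sys = Σ λ_i
λ_sys = 0.0000664 + 0.00000264 + 0.0000959 + 0.000419 + 0.0000293 + 0.0000173 = 6.3054e-04 /h
MTBF = 1 / λ_sys = 1590 h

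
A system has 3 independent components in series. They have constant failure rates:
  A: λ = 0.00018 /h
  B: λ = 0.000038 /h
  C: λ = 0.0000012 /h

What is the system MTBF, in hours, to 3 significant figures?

4560

Series of exponential components: λ_sys = Σ λ_i
λ_sys = 0.00018 + 0.000038 + 0.0000012 = 2.1920e-04 /h
MTBF = 1 / λ_sys = 4560 h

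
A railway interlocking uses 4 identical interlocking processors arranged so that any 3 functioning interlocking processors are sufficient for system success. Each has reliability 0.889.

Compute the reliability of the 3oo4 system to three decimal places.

0.937

R = Σ_{i=3}^{4} C(4,i) p^i (1−p)^{4−i} with p = 0.889
C(4,3)·0.889^3·0.111^1 = 0.31195
C(4,4)·0.889^4·0.111^0 = 0.62461
Sum = 0.937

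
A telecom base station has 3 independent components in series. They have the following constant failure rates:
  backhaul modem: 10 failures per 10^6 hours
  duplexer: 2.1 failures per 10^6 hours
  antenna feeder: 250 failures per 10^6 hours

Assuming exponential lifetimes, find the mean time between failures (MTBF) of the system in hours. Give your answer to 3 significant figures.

3820

Series of exponential components: λ_sys = Σ λ_i
λ_sys = 0.000010 + 0.0000021 + 0.00025 = 2.6210e-04 /h
MTBF = 1 / λ_sys = 3820 h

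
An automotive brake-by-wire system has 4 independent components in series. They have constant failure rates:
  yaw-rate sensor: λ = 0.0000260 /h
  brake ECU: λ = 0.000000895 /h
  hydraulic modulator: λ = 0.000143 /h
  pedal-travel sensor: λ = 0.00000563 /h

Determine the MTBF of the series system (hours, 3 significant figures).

5700

Series of exponential components: λ_sys = Σ λ_i
λ_sys = 0.0000260 + 0.000000895 + 0.000143 + 0.00000563 = 1.7552e-04 /h
MTBF = 1 / λ_sys = 5700 h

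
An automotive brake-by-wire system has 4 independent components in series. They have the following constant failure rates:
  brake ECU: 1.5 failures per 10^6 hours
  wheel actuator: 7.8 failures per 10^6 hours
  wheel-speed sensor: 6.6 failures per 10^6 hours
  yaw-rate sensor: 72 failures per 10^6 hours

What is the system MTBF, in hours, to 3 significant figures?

Series of exponential components: λ_sys = Σ λ_i
λ_sys = 0.0000015 + 0.0000078 + 0.0000066 + 0.000072 = 8.7900e-05 /h
MTBF = 1 / λ_sys = 11400 h

11400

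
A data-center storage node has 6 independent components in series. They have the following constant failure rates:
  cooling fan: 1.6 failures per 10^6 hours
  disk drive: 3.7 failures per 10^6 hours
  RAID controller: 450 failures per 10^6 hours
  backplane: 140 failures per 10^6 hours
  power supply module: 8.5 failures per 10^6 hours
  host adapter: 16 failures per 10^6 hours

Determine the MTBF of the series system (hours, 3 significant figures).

Series of exponential components: λ_sys = Σ λ_i
λ_sys = 0.0000016 + 0.0000037 + 0.00045 + 0.00014 + 0.0000085 + 0.000016 = 6.1980e-04 /h
MTBF = 1 / λ_sys = 1610 h

1610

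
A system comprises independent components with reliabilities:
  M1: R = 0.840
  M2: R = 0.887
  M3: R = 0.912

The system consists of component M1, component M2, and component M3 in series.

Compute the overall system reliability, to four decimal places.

0.6795

Series (M1, M2, and M3): 0.840000 × 0.887000 × 0.912000 = 0.6795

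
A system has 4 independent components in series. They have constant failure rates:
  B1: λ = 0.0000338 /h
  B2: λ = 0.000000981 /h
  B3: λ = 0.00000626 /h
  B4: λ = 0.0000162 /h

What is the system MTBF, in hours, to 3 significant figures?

Series of exponential components: λ_sys = Σ λ_i
λ_sys = 0.0000338 + 0.000000981 + 0.00000626 + 0.0000162 = 5.7241e-05 /h
MTBF = 1 / λ_sys = 17500 h

17500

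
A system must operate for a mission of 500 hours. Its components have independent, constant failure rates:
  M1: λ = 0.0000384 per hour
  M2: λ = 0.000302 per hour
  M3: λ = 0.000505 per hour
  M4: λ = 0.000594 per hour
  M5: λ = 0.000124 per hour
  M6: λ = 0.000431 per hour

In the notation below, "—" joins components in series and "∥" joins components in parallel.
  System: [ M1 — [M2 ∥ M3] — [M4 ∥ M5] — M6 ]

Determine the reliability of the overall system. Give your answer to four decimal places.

R(M1) = exp(−0.0000384 × 500) = 0.980983
R(M2) = exp(−0.000302 × 500) = 0.859848
R(M3) = exp(−0.000505 × 500) = 0.776856
R(M4) = exp(−0.000594 × 500) = 0.743044
R(M5) = exp(−0.000124 × 500) = 0.939883
R(M6) = exp(−0.000431 × 500) = 0.806138
Parallel (M2 and M3): 1 − (1 − 0.859848)(1 − 0.776856) = 0.968726
Parallel (M4 and M5): 1 − (1 − 0.743044)(1 − 0.939883) = 0.984553
Series (M1, [0.968726], [0.984553], and M6): 0.980983 × 0.968726 × 0.984553 × 0.806138 = 0.7542

0.7542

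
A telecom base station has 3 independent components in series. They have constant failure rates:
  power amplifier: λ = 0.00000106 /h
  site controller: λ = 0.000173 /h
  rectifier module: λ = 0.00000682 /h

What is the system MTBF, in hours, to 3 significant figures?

5530

Series of exponential components: λ_sys = Σ λ_i
λ_sys = 0.00000106 + 0.000173 + 0.00000682 = 1.8088e-04 /h
MTBF = 1 / λ_sys = 5530 h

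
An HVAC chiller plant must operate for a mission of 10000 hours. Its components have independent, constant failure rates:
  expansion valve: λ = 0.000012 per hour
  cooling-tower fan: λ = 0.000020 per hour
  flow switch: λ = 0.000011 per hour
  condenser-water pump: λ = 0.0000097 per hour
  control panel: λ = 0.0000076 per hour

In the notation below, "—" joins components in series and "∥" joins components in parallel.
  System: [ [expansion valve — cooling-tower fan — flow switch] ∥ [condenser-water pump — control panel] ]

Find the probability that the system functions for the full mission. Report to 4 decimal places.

R(expansion valve) = exp(−0.000012 × 10000) = 0.886920
R(cooling-tower fan) = exp(−0.000020 × 10000) = 0.818731
R(flow switch) = exp(−0.000011 × 10000) = 0.895834
R(condenser-water pump) = exp(−0.0000097 × 10000) = 0.907556
R(control panel) = exp(−0.0000076 × 10000) = 0.926816
Series (expansion valve, cooling-tower fan, and flow switch): 0.886920 × 0.818731 × 0.895834 = 0.650509
Series (condenser-water pump and control panel): 0.907556 × 0.926816 = 0.841137
Parallel ([0.650509] and [0.841137]): 1 − (1 − 0.650509)(1 − 0.841137) = 0.9445

0.9445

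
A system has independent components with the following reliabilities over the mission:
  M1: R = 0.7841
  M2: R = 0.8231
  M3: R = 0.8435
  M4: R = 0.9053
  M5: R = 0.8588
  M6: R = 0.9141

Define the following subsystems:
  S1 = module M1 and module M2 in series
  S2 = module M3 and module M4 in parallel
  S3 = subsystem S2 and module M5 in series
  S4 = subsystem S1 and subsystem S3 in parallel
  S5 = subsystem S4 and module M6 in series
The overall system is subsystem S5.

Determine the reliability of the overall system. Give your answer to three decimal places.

Series (M1 and M2): 0.78410 × 0.82310 = 0.64539
Parallel (M3 and M4): 1 − (1 − 0.84350)(1 − 0.90530) = 0.98518
Series ([0.98518] and M5): 0.98518 × 0.85880 = 0.84607
Parallel ([0.64539] and [0.84607]): 1 − (1 − 0.64539)(1 − 0.84607) = 0.94541
Series ([0.94541] and M6): 0.94541 × 0.91410 = 0.864

0.864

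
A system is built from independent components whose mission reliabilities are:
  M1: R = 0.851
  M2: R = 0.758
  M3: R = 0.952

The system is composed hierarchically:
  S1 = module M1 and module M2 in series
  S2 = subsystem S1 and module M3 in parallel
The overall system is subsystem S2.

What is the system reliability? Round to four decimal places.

0.9830

Series (M1 and M2): 0.851000 × 0.758000 = 0.645058
Parallel ([0.645058] and M3): 1 − (1 − 0.645058)(1 − 0.952000) = 0.9830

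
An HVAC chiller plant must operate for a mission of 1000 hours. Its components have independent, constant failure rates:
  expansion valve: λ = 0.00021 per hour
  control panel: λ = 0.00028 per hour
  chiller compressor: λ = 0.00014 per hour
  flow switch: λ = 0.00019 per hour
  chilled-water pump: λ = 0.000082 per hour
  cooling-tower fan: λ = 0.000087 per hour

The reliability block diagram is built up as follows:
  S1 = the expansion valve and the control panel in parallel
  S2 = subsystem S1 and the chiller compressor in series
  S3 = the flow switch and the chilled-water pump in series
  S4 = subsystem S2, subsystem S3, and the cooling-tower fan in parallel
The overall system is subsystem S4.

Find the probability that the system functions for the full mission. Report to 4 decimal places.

0.9966

R(expansion valve) = exp(−0.00021 × 1000) = 0.810584
R(control panel) = exp(−0.00028 × 1000) = 0.755784
R(chiller compressor) = exp(−0.00014 × 1000) = 0.869358
R(flow switch) = exp(−0.00019 × 1000) = 0.826959
R(chilled-water pump) = exp(−0.000082 × 1000) = 0.921272
R(cooling-tower fan) = exp(−0.000087 × 1000) = 0.916677
Parallel (expansion valve and control panel): 1 − (1 − 0.810584)(1 − 0.755784) = 0.953742
Series ([0.953742] and chiller compressor): 0.953742 × 0.869358 = 0.829143
Series (flow switch and chilled-water pump): 0.826959 × 0.921272 = 0.761854
Parallel ([0.829143], [0.761854], and cooling-tower fan): 1 − (1 − 0.829143)(1 − 0.761854)(1 − 0.916677) = 0.9966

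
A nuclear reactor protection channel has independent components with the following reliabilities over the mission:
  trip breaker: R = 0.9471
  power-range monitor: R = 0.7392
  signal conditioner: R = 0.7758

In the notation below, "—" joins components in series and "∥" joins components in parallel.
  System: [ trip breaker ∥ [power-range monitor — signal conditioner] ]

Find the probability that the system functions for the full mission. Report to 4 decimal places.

0.9774

Series (power-range monitor and signal conditioner): 0.739200 × 0.775800 = 0.573471
Parallel (trip breaker and [0.573471]): 1 − (1 − 0.947100)(1 − 0.573471) = 0.9774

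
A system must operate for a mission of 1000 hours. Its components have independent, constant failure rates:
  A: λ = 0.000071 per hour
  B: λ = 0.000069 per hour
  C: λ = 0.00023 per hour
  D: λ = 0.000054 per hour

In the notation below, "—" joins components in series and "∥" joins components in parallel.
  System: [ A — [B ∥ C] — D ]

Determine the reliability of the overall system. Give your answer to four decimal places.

R(A) = exp(−0.000071 × 1000) = 0.931462
R(B) = exp(−0.000069 × 1000) = 0.933327
R(C) = exp(−0.00023 × 1000) = 0.794534
R(D) = exp(−0.000054 × 1000) = 0.947432
Parallel (B and C): 1 − (1 − 0.933327)(1 − 0.794534) = 0.986301
Series (A, [0.986301], and D): 0.931462 × 0.986301 × 0.947432 = 0.8704

0.8704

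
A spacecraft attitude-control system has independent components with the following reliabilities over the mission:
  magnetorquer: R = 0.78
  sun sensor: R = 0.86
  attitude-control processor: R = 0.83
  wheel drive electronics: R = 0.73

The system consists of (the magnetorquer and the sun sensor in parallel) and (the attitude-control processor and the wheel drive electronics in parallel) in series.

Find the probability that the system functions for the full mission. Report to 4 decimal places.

0.9247

Parallel (magnetorquer and sun sensor): 1 − (1 − 0.780000)(1 − 0.860000) = 0.969200
Parallel (attitude-control processor and wheel drive electronics): 1 − (1 − 0.830000)(1 − 0.730000) = 0.954100
Series ([0.969200] and [0.954100]): 0.969200 × 0.954100 = 0.9247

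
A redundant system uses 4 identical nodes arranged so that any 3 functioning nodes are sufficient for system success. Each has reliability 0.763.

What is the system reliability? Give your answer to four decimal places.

R = Σ_{i=3}^{4} C(4,i) p^i (1−p)^{4−i} with p = 0.763
C(4,3)·0.763^3·0.237^1 = 0.421097
C(4,4)·0.763^4·0.237^0 = 0.338921
Sum = 0.7600

0.7600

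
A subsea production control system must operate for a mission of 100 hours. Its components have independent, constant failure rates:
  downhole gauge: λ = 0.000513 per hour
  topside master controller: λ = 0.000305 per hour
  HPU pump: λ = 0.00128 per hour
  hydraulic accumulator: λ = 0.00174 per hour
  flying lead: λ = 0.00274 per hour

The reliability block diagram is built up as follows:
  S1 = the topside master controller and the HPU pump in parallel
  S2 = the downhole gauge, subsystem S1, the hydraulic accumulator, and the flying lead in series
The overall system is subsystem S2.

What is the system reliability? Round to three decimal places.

0.605

R(downhole gauge) = exp(−0.000513 × 100) = 0.94999
R(topside master controller) = exp(−0.000305 × 100) = 0.96996
R(HPU pump) = exp(−0.00128 × 100) = 0.87985
R(hydraulic accumulator) = exp(−0.00174 × 100) = 0.84030
R(flying lead) = exp(−0.00274 × 100) = 0.76033
Parallel (topside master controller and HPU pump): 1 − (1 − 0.96996)(1 − 0.87985) = 0.99639
Series (downhole gauge, [0.99639], hydraulic accumulator, and flying lead): 0.94999 × 0.99639 × 0.84030 × 0.76033 = 0.605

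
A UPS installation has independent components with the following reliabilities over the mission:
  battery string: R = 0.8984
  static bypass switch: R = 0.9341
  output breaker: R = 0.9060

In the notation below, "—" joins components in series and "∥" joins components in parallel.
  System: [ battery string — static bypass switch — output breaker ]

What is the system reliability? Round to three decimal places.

Series (battery string, static bypass switch, and output breaker): 0.89840 × 0.93410 × 0.90600 = 0.760

0.760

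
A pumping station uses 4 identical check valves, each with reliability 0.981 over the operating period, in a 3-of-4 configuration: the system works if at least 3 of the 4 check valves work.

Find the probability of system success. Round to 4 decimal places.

0.9979

R = Σ_{i=3}^{4} C(4,i) p^i (1−p)^{4−i} with p = 0.981
C(4,3)·0.981^3·0.019^1 = 0.071750
C(4,4)·0.981^4·0.019^0 = 0.926139
Sum = 0.9979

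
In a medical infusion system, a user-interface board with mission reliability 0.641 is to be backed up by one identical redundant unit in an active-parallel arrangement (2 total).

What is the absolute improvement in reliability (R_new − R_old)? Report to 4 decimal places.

0.2301

R_before = 0.641
R_after = 1 − (1 − 0.641)^2 = 0.8711
ΔR = 0.8711 − 0.641 = 0.2301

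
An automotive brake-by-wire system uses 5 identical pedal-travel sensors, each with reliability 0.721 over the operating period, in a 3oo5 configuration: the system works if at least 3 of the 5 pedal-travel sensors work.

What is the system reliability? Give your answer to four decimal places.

0.8636

R = Σ_{i=3}^{5} C(5,i) p^i (1−p)^{5−i} with p = 0.721
C(5,3)·0.721^3·0.279^2 = 0.291752
C(5,4)·0.721^4·0.279^1 = 0.376977
C(5,5)·0.721^5·0.279^0 = 0.194839
Sum = 0.8636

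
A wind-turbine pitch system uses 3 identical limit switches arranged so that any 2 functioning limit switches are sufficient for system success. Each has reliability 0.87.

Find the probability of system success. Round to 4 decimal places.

0.9537

R = Σ_{i=2}^{3} C(3,i) p^i (1−p)^{3−i} with p = 0.87
C(3,2)·0.87^2·0.13^1 = 0.295191
C(3,3)·0.87^3·0.13^0 = 0.658503
Sum = 0.9537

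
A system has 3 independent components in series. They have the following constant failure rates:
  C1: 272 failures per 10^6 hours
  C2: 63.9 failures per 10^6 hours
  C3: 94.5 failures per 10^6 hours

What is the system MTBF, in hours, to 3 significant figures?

2320

Series of exponential components: λ_sys = Σ λ_i
λ_sys = 0.000272 + 0.0000639 + 0.0000945 = 4.3040e-04 /h
MTBF = 1 / λ_sys = 2320 h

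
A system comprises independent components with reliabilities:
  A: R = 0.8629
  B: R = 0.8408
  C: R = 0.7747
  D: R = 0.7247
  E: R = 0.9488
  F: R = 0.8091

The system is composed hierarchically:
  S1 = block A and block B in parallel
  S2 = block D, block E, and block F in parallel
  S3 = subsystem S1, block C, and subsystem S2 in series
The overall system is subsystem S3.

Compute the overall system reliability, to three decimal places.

Parallel (A and B): 1 − (1 − 0.86290)(1 − 0.84080) = 0.97817
Parallel (D, E, and F): 1 − (1 − 0.72470)(1 − 0.94880)(1 − 0.80910) = 0.99731
Series ([0.97817], C, and [0.99731]): 0.97817 × 0.77470 × 0.99731 = 0.756

0.756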